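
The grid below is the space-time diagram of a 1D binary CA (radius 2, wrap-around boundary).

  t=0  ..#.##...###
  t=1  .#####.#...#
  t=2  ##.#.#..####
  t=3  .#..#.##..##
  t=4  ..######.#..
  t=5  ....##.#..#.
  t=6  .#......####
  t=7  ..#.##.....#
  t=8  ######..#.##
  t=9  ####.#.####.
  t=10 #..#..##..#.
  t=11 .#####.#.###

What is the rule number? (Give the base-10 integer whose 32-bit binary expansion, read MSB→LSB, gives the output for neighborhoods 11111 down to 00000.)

  #####|#  b31=1 t=1,i=3
  ####.|.  b30=0 t=1,i=4
  ###.#|#  b29=1 t=1,i=5
  ###..|#  b28=1 t=0,i=11
  ##.##|.  b27=0 t=9,i=11
  ##.#.|.  b26=0 t=1,i=6
  ##..#|.  b25=0 t=0,i=0
  ##...|.  b24=0 t=0,i=6
  #.###|#  b23=1 t=1,i=1
  #.##.|#  b22=1 t=0,i=4
  #.#.#|.  b21=0 t=2,i=3
  #.#..|.  b20=0 t=1,i=7
  #..##|#  b19=1 t=2,i=7
  #..#.|#  b18=1 t=0,i=1
  #...#|#  b17=1 t=0,i=7
  #....|.  b16=0 t=4,i=11
  .####|.  b15=0 t=1,i=2
  .###.|.  b14=0 t=0,i=10
  .##.#|.  b13=0 t=3,i=11
  .##..|#  b12=1 t=0,i=5
  .#.##|#  b11=1 t=0,i=3
  .#.#.|#  b10=1 t=2,i=4
  .#..#|#  b9=1 t=2,i=6
  .#...|#  b8=1 t=1,i=8
  ..###|.  b7=0 t=0,i=9
  ..##.|.  b6=0 t=3,i=10
  ..#.#|#  b5=1 t=0,i=2
  ..#..|#  b4=1 t=5,i=10
  ...##|.  b3=0 t=0,i=8
  ...#.|#  b2=1 t=1,i=10
  ....#|.  b1=0 t=4,i=0
  .....|#  b0=1 t=5,i=1
  bits 10110000110011100001111100110101 = 2966298421

2966298421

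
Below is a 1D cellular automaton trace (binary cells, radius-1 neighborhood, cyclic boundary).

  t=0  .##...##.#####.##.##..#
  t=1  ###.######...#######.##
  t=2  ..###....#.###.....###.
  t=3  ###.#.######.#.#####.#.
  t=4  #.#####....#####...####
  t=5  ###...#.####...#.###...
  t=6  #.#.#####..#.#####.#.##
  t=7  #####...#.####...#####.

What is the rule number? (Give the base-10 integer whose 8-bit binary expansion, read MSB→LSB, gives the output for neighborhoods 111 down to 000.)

  ###|.  b7=0 t=0,i=10
  ##.|#  b6=1 t=0,i=2
  #.#|#  b5=1 t=0,i=0
  #..|.  b4=0 t=0,i=3
  .##|#  b3=1 t=0,i=1
  .#.|#  b2=1 t=0,i=22
  ..#|#  b1=1 t=0,i=5
  ...|#  b0=1 t=0,i=4
  bits 01101111 = 111

111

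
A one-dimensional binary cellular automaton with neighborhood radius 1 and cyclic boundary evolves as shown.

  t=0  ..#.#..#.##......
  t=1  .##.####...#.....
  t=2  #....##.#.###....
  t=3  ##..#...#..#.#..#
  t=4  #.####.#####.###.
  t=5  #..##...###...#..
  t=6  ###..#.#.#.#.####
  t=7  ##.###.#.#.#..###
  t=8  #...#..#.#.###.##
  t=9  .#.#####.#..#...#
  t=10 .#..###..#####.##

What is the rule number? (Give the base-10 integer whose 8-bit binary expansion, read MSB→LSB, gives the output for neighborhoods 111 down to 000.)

150

  nb ###: next=#  (t=1,i=5, bit7=1)
  nb ##.: next=.  (t=0,i=10, bit6=0)
  nb #.#: next=.  (t=0,i=3, bit5=0)
  nb #..: next=#  (t=0,i=5, bit4=1)
  nb .##: next=.  (t=0,i=9, bit3=0)
  nb .#.: next=#  (t=0,i=2, bit2=1)
  nb ..#: next=#  (t=0,i=1, bit1=1)
  nb ...: next=.  (t=0,i=0, bit0=0)
  bits 10010110 = 150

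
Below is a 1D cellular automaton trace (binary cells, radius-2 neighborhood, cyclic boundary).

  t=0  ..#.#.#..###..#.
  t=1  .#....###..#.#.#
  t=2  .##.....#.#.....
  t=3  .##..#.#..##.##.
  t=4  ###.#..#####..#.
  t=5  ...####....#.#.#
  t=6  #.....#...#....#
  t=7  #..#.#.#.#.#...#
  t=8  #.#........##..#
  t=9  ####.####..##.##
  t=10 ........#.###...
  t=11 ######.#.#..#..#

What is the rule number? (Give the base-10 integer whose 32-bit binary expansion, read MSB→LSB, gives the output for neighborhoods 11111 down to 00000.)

  [31] ##### => .  t=4,i=9
  [30] ####. => .  t=4,i=10
  [29] ###.# => .  t=4,i=2
  [28] ###.. => #  t=0,i=11
  [27] ##.## => .  t=3,i=12
  [26] ##.#. => #  t=4,i=3
  [25] ##..# => .  t=0,i=12
  [24] ##... => .  t=2,i=3
  [23] #.### => .  t=4,i=0
  [22] #.##. => .  t=3,i=13
  [21] #.#.# => .  t=0,i=4
  [20] #.#.. => #  t=0,i=6
  [19] #..## => #  t=0,i=8
  [18] #..#. => #  t=0,i=13
  [17] #...# => .  t=0,i=0
  [16] #.... => .  t=1,i=3
  [15] .#### => .  t=4,i=8
  [14] .###. => .  t=0,i=10
  [13] .##.# => #  t=3,i=11
  [12] .##.. => #  t=2,i=2
  [11] .#.## => #  t=4,i=15
  [10] .#.#. => .  t=0,i=3
  [9] .#..# => #  t=0,i=7
  [8] .#... => #  t=0,i=15
  [7] ..### => .  t=0,i=9
  [6] ..##. => #  t=2,i=1
  [5] ..#.# => .  t=0,i=2
  [4] ..#.. => .  t=0,i=14
  [3] ...## => .  t=1,i=5
  [2] ...#. => #  t=0,i=1
  [1] ....# => .  t=1,i=4
  [0] ..... => #  t=2,i=5
  bits 00010100000111000011101101000101 = 337394501

337394501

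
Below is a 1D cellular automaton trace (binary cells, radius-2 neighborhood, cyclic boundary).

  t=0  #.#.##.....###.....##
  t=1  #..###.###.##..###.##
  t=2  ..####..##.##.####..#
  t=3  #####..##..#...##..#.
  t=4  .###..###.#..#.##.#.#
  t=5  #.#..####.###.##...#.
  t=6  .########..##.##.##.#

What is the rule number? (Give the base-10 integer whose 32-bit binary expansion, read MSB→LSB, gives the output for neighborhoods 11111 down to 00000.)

3764379335

  #####|#  b31=1 t=3,i=2
  ####.|#  b30=1 t=2,i=4
  ###.#|#  b29=1 t=0,i=0
  ###..|.  b28=0 t=0,i=13
  ##.##|.  b27=0 t=1,i=6
  ##.#.|.  b26=0 t=0,i=1
  ##..#|.  b25=0 t=1,i=1
  ##...|.  b24=0 t=0,i=6
  #.###|.  b23=0 t=1,i=7
  #.##.|#  b22=1 t=0,i=4
  #.#.#|.  b21=0 t=0,i=2
  #.#..|#  b20=1 t=4,i=10
  #..##|#  b19=1 t=1,i=2
  #..#.|#  b18=1 t=2,i=19
  #...#|#  b17=1 t=3,i=13
  #....|#  b16=1 t=0,i=7
  .####|#  b15=1 t=2,i=3
  .###.|#  b14=1 t=0,i=12
  .##.#|.  b13=0 t=2,i=9
  .##..|#  b12=1 t=0,i=5
  .#.##|#  b11=1 t=0,i=3
  .#.#.|#  b10=1 t=4,i=19
  .#..#|#  b9=1 t=2,i=0
  .#...|.  b8=0 t=3,i=12
  ..###|#  b7=1 t=0,i=11
  ..##.|#  b6=1 t=2,i=8
  ..#.#|.  b5=0 t=3,i=19
  ..#..|.  b4=0 t=2,i=20
  ...##|.  b3=0 t=0,i=10
  ...#.|#  b2=1 t=5,i=18
  ....#|#  b1=1 t=0,i=9
  .....|#  b0=1 t=0,i=8
  bits 11100000010111111101111011000111 = 3764379335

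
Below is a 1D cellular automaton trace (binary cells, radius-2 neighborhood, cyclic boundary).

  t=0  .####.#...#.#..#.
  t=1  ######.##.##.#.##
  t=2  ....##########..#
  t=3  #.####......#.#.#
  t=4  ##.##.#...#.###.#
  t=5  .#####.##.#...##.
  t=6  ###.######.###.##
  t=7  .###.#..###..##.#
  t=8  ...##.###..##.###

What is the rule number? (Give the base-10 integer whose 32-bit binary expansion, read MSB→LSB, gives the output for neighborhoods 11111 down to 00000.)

1869264826

  [31] ##### => .  t=1,i=0
  [30] ####. => #  t=0,i=3
  [29] ###.# => #  t=0,i=4
  [28] ###.. => .  t=2,i=13
  [27] ##.## => #  t=1,i=6
  [26] ##.#. => #  t=0,i=5
  [25] ##..# => #  t=2,i=14
  [24] ##... => #  t=3,i=6
  [23] #.### => .  t=1,i=15
  [22] #.##. => #  t=1,i=7
  [21] #.#.# => #  t=1,i=13
  [20] #.#.. => .  t=0,i=6
  [19] #..## => #  t=0,i=0
  [18] #..#. => .  t=0,i=14
  [17] #...# => #  t=0,i=8
  [16] #.... => .  t=2,i=1
  [15] .#### => #  t=0,i=2
  [14] .###. => .  t=4,i=0
  [13] .##.# => #  t=1,i=8
  [12] .##.. => #  t=5,i=15
  [11] .#.## => .  t=1,i=14
  [10] .#.#. => #  t=0,i=11
  [9] .#..# => #  t=0,i=13
  [8] .#... => #  t=0,i=7
  [7] ..### => #  t=0,i=1
  [6] ..##. => .  t=5,i=14
  [5] ..#.# => #  t=0,i=10
  [4] ..#.. => #  t=0,i=15
  [3] ...## => #  t=2,i=3
  [2] ...#. => .  t=0,i=9
  [1] ....# => #  t=2,i=2
  [0] ..... => .  t=3,i=8
  bits 01101111011010101011011110111010 = 1869264826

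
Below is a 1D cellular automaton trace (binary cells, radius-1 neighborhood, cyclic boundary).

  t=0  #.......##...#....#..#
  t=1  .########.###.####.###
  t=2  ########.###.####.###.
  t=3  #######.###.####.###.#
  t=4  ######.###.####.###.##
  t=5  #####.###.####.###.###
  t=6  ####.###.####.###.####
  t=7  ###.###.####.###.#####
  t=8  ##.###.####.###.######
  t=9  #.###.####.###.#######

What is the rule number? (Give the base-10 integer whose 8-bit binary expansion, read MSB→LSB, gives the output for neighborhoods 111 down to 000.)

  ###|#  b7=1 t=1,i=2
  ##.|.  b6=0 t=0,i=0
  #.#|#  b5=1 t=1,i=0
  #..|#  b4=1 t=0,i=1
  .##|#  b3=1 t=0,i=8
  .#.|.  b2=0 t=0,i=13
  ..#|#  b1=1 t=0,i=7
  ...|#  b0=1 t=0,i=2
  bits 10111011 = 187

187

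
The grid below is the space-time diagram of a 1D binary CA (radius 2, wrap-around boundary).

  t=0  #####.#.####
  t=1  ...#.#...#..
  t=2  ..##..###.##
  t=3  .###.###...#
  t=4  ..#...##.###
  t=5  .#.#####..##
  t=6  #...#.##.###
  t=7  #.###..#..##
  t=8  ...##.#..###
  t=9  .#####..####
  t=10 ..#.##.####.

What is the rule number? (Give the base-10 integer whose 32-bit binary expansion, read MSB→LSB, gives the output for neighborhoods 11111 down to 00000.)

1410331116

  nb #####: next=.  (t=0,i=0, bit31=0)
  nb ####.: next=#  (t=0,i=3, bit30=1)
  nb ###.#: next=.  (t=0,i=4, bit29=0)
  nb ###..: next=#  (t=3,i=7, bit28=1)
  nb ##.##: next=.  (t=2,i=9, bit27=0)
  nb ##.#.: next=#  (t=0,i=5, bit26=1)
  nb ##..#: next=.  (t=2,i=0, bit25=0)
  nb ##...: next=.  (t=3,i=8, bit24=0)
  nb #.###: next=.  (t=0,i=8, bit23=0)
  nb #.##.: next=.  (t=2,i=10, bit22=0)
  nb #.#.#: next=.  (t=0,i=6, bit21=0)
  nb #.#..: next=.  (t=1,i=5, bit20=0)
  nb #..##: next=#  (t=2,i=1, bit19=1)
  nb #..#.: next=#  (t=4,i=1, bit18=1)
  nb #...#: next=#  (t=1,i=7, bit17=1)
  nb #....: next=#  (t=1,i=11, bit16=1)
  nb .####: next=#  (t=0,i=9, bit15=1)
  nb .###.: next=#  (t=2,i=7, bit14=1)
  nb .##.#: next=#  (t=4,i=7, bit13=1)
  nb .##..: next=#  (t=2,i=3, bit12=1)
  nb .#.##: next=.  (t=0,i=7, bit11=0)
  nb .#.#.: next=.  (t=1,i=4, bit10=0)
  nb .#..#: next=.  (t=7,i=8, bit9=0)
  nb .#...: next=#  (t=1,i=6, bit8=1)
  nb ..###: next=#  (t=2,i=6, bit7=1)
  nb ..##.: next=#  (t=2,i=2, bit6=1)
  nb ..#.#: next=#  (t=1,i=3, bit5=1)
  nb ..#..: next=.  (t=1,i=9, bit4=0)
  nb ...##: next=#  (t=4,i=5, bit3=1)
  nb ...#.: next=#  (t=1,i=2, bit2=1)
  nb ....#: next=.  (t=1,i=1, bit1=0)
  nb .....: next=.  (t=1,i=0, bit0=0)
  bits 01010100000011111111000111101100 = 1410331116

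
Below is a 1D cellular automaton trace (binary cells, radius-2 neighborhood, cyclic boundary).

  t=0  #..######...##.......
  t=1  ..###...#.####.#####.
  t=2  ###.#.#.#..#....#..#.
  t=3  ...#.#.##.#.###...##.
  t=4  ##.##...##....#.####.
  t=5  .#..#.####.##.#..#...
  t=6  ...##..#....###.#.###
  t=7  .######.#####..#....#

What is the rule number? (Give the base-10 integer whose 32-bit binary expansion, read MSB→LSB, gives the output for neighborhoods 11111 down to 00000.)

  #####|.  b31=0 t=0,i=5
  ####.|.  b30=0 t=0,i=7
  ###.#|.  b29=0 t=1,i=13
  ###..|#  b28=1 t=0,i=8
  ##.##|.  b27=0 t=1,i=14
  ##.#.|#  b26=1 t=2,i=3
  ##..#|#  b25=1 t=6,i=5
  ##...|.  b24=0 t=0,i=9
  #.###|.  b23=0 t=1,i=10
  #.##.|.  b22=0 t=3,i=7
  #.#.#|.  b21=0 t=2,i=4
  #.#..|#  b20=1 t=2,i=8
  #..##|#  b19=1 t=0,i=2
  #..#.|#  b18=1 t=2,i=10
  #...#|#  b17=1 t=0,i=10
  #....|#  b16=1 t=0,i=15
  .####|#  b15=1 t=0,i=4
  .###.|.  b14=0 t=1,i=3
  .##.#|#  b13=1 t=3,i=8
  .##..|#  b12=1 t=0,i=13
  .#.##|.  b11=0 t=1,i=9
  .#.#.|#  b10=1 t=2,i=5
  .#..#|.  b9=0 t=0,i=1
  .#...|#  b8=1 t=2,i=12
  ..###|#  b7=1 t=0,i=3
  ..##.|#  b6=1 t=0,i=12
  ..#.#|#  b5=1 t=1,i=8
  ..#..|.  b4=0 t=0,i=0
  ...##|#  b3=1 t=0,i=11
  ...#.|.  b2=0 t=0,i=20
  ....#|#  b1=1 t=0,i=19
  .....|#  b0=1 t=0,i=16
  bits 00010110000111111011010111101011 = 371176939

371176939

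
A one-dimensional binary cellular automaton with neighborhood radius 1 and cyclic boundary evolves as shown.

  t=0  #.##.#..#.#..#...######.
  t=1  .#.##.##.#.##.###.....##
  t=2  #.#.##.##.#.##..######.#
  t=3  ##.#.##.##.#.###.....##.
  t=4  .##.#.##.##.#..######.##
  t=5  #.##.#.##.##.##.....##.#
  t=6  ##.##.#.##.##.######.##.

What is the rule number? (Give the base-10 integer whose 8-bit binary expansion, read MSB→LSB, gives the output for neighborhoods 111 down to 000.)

115

  ###|.  b7=0 t=0,i=18
  ##.|#  b6=1 t=0,i=3
  #.#|#  b5=1 t=0,i=1
  #..|#  b4=1 t=0,i=6
  .##|.  b3=0 t=0,i=2
  .#.|.  b2=0 t=0,i=0
  ..#|#  b1=1 t=0,i=7
  ...|#  b0=1 t=0,i=15
  bits 01110011 = 115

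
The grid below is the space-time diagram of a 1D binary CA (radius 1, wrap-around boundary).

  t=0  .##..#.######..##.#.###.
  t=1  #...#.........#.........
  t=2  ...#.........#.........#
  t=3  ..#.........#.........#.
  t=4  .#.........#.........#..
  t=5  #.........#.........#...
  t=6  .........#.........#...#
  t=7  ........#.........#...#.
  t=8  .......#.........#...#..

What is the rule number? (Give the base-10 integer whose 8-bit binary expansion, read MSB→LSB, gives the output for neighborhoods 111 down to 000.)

2

  [7] ### => .  t=0,i=8
  [6] ##. => .  t=0,i=2
  [5] #.# => .  t=0,i=6
  [4] #.. => .  t=0,i=3
  [3] .## => .  t=0,i=1
  [2] .#. => .  t=0,i=5
  [1] ..# => #  t=0,i=0
  [0] ... => .  t=1,i=2
  bits 00000010 = 2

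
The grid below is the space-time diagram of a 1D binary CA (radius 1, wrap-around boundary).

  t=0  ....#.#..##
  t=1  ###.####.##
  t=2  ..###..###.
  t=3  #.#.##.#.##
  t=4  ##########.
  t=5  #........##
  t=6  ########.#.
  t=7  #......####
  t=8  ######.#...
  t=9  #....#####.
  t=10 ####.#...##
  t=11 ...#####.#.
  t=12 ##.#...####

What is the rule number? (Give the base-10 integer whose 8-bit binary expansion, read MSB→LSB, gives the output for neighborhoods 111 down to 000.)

  nb ###: next=.  (t=1,i=0, bit7=0)
  nb ##.: next=#  (t=0,i=10, bit6=1)
  nb #.#: next=#  (t=0,i=5, bit5=1)
  nb #..: next=#  (t=0,i=0, bit4=1)
  nb .##: next=#  (t=0,i=9, bit3=1)
  nb .#.: next=#  (t=0,i=4, bit2=1)
  nb ..#: next=.  (t=0,i=3, bit1=0)
  nb ...: next=#  (t=0,i=1, bit0=1)
  bits 01111101 = 125

125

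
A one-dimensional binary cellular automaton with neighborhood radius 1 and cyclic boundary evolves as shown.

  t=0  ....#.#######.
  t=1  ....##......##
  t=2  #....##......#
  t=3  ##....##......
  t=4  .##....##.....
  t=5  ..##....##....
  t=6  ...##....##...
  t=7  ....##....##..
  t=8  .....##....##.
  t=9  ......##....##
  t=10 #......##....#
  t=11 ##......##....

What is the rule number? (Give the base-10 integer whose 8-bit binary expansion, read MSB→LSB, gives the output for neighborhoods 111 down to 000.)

116

  [7] ### => .  t=0,i=7
  [6] ##. => #  t=0,i=12
  [5] #.# => #  t=0,i=5
  [4] #.. => #  t=0,i=13
  [3] .## => .  t=0,i=6
  [2] .#. => #  t=0,i=4
  [1] ..# => .  t=0,i=3
  [0] ... => .  t=0,i=0
  bits 01110100 = 116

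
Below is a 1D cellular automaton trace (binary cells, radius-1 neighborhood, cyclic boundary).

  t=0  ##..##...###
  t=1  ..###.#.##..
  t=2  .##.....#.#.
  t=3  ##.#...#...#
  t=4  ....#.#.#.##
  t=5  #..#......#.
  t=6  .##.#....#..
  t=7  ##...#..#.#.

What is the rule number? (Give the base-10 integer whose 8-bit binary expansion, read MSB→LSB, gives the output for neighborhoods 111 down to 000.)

26

  ### -> .   bit 7 = 0  t=0,i=0
  ##. -> .   bit 6 = 0  t=0,i=1
  #.# -> .   bit 5 = 0  t=1,i=5
  #.. -> #   bit 4 = 1  t=0,i=2
  .## -> #   bit 3 = 1  t=0,i=4
  .#. -> .   bit 2 = 0  t=1,i=6
  ..# -> #   bit 1 = 1  t=0,i=3
  ... -> .   bit 0 = 0  t=0,i=7
  bits 00011010 = 26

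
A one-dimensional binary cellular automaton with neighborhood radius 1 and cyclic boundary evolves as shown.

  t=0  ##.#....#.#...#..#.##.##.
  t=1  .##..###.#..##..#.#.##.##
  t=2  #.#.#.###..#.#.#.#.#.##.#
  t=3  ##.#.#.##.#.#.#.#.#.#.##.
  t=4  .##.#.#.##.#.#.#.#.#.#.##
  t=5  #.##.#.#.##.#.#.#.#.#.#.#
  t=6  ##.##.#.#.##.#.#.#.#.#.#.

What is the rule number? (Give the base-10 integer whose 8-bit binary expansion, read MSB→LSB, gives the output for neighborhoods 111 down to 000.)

  [7] ### => #  t=1,i=6
  [6] ##. => #  t=0,i=1
  [5] #.# => #  t=0,i=2
  [4] #.. => .  t=0,i=4
  [3] .## => .  t=0,i=0
  [2] .#. => .  t=0,i=3
  [1] ..# => #  t=0,i=7
  [0] ... => #  t=0,i=5
  bits 11100011 = 227

227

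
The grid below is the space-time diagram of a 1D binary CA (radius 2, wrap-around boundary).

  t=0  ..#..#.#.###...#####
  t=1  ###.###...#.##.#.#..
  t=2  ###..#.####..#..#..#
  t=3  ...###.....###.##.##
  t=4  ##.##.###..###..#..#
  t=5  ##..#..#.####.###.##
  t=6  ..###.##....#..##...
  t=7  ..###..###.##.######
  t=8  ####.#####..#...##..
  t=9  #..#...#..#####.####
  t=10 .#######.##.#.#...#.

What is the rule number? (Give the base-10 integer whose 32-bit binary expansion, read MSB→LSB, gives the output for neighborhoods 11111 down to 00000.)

  [31] ##### => #  t=0,i=17
  [30] ####. => .  t=0,i=18
  [29] ###.# => #  t=1,i=2
  [28] ###.. => .  t=0,i=11
  [27] ##.## => .  t=1,i=3
  [26] ##.#. => .  t=1,i=14
  [25] ##..# => #  t=0,i=0
  [24] ##... => #  t=0,i=12
  [23] #.### => .  t=0,i=9
  [22] #.##. => .  t=1,i=12
  [21] #.#.# => .  t=0,i=7
  [20] #.#.. => .  t=1,i=17
  [19] #..## => #  t=1,i=19
  [18] #..#. => #  t=0,i=1
  [17] #...# => #  t=0,i=13
  [16] #.... => #  t=3,i=7
  [15] .#### => .  t=0,i=16
  [14] .###. => #  t=0,i=10
  [13] .##.# => #  t=1,i=13
  [12] .##.. => #  t=3,i=19
  [11] .#.## => .  t=0,i=8
  [10] .#.#. => #  t=0,i=6
  [9] .#..# => .  t=0,i=3
  [8] .#... => #  t=8,i=13
  [7] ..### => #  t=0,i=15
  [6] ..##. => #  t=6,i=15
  [5] ..#.# => #  t=0,i=5
  [4] ..#.. => #  t=0,i=2
  [3] ...## => .  t=0,i=14
  [2] ...#. => #  t=1,i=9
  [1] ....# => .  t=3,i=9
  [0] ..... => #  t=3,i=8
  bits 10100011000011110111010111110101 = 2735699445

2735699445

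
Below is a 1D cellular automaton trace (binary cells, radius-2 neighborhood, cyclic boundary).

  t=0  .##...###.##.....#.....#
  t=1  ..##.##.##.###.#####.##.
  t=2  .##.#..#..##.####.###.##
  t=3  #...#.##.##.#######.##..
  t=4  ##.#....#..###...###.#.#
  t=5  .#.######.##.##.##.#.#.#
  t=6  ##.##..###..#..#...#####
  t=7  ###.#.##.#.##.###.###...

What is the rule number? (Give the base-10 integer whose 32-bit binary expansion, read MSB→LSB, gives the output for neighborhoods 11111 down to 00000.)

2042467806

  ##### -> .   bit 31 = 0  t=1,i=17
  ####. -> #   bit 30 = 1  t=1,i=18
  ###.# -> #   bit 29 = 1  t=0,i=8
  ###.. -> #   bit 28 = 1  t=4,i=13
  ##.## -> #   bit 27 = 1  t=0,i=9
  ##.#. -> .   bit 26 = 0  t=2,i=3
  ##..# -> .   bit 25 = 0  t=3,i=22
  ##... -> #   bit 24 = 1  t=0,i=3
  #.### -> #   bit 23 = 1  t=1,i=11
  #.##. -> .   bit 22 = 0  t=0,i=1
  #.#.# -> #   bit 21 = 1  t=4,i=21
  #.#.. -> #   bit 20 = 1  t=2,i=4
  #..## -> #   bit 19 = 1  t=2,i=9
  #..#. -> #   bit 18 = 1  t=2,i=6
  #...# -> .   bit 17 = 0  t=0,i=4
  #.... -> #   bit 16 = 1  t=0,i=13
  .#### -> #   bit 15 = 1  t=1,i=16
  .###. -> .   bit 14 = 0  t=0,i=7
  .##.# -> .   bit 13 = 0  t=1,i=3
  .##.. -> #   bit 12 = 1  t=0,i=2
  .#.## -> .   bit 11 = 0  t=0,i=0
  .#.#. -> #   bit 10 = 1  t=5,i=0
  .#..# -> .   bit 9 = 0  t=2,i=5
  .#... -> #   bit 8 = 1  t=0,i=18
  ..### -> #   bit 7 = 1  t=0,i=6
  ..##. -> #   bit 6 = 1  t=1,i=2
  ..#.# -> .   bit 5 = 0  t=0,i=23
  ..#.. -> #   bit 4 = 1  t=0,i=17
  ...## -> #   bit 3 = 1  t=0,i=5
  ...#. -> #   bit 2 = 1  t=0,i=16
  ....# -> #   bit 1 = 1  t=0,i=15
  ..... -> .   bit 0 = 0  t=0,i=14
  bits 01111001101111011001010111011110 = 2042467806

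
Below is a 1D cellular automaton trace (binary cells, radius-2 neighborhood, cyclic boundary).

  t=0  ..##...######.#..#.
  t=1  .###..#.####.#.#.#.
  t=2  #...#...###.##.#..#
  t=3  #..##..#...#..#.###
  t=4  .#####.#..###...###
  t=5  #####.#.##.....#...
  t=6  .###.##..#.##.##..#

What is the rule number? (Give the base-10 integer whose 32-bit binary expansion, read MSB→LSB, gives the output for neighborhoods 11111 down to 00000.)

3467219549

  ##### -> #   bit 31 = 1  t=0,i=9
  ####. -> #   bit 30 = 1  t=0,i=11
  ###.# -> .   bit 29 = 0  t=0,i=12
  ###.. -> .   bit 28 = 0  t=1,i=3
  ##.## -> #   bit 27 = 1  t=2,i=11
  ##.#. -> #   bit 26 = 1  t=0,i=13
  ##..# -> #   bit 25 = 1  t=1,i=4
  ##... -> .   bit 24 = 0  t=0,i=4
  #.### -> #   bit 23 = 1  t=1,i=8
  #.##. -> .   bit 22 = 0  t=2,i=12
  #.#.# -> #   bit 21 = 1  t=1,i=13
  #.#.. -> .   bit 20 = 0  t=0,i=14
  #..## -> #   bit 19 = 1  t=1,i=0
  #..#. -> .   bit 18 = 0  t=0,i=16
  #...# -> .   bit 17 = 0  t=0,i=0
  #.... -> #   bit 16 = 1  t=5,i=11
  .#### -> #   bit 15 = 1  t=0,i=8
  .###. -> .   bit 14 = 0  t=1,i=2
  .##.# -> .   bit 13 = 0  t=2,i=13
  .##.. -> #   bit 12 = 1  t=0,i=3
  .#.## -> .   bit 11 = 0  t=1,i=7
  .#.#. -> .   bit 10 = 0  t=1,i=14
  .#..# -> #   bit 9 = 1  t=0,i=15
  .#... -> .   bit 8 = 0  t=0,i=18
  ..### -> .   bit 7 = 0  t=0,i=7
  ..##. -> #   bit 6 = 1  t=0,i=2
  ..#.# -> .   bit 5 = 0  t=1,i=6
  ..#.. -> #   bit 4 = 1  t=0,i=17
  ...## -> #   bit 3 = 1  t=0,i=1
  ...#. -> #   bit 2 = 1  t=2,i=3
  ....# -> .   bit 1 = 0  t=5,i=13
  ..... -> #   bit 0 = 1  t=5,i=12
  bits 11001110101010011001001001011101 = 3467219549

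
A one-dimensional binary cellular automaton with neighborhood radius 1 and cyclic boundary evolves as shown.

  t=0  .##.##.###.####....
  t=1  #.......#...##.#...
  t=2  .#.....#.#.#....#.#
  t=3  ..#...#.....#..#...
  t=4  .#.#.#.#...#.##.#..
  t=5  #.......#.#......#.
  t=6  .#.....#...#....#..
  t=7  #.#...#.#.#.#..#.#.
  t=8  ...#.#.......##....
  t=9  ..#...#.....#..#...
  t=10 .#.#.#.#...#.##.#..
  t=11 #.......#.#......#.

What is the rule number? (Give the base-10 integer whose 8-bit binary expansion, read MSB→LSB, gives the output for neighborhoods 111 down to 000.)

146

  ###|#  b7=1 t=0,i=8
  ##.|.  b6=0 t=0,i=2
  #.#|.  b5=0 t=0,i=3
  #..|#  b4=1 t=0,i=15
  .##|.  b3=0 t=0,i=1
  .#.|.  b2=0 t=1,i=0
  ..#|#  b1=1 t=0,i=0
  ...|.  b0=0 t=0,i=16
  bits 10010010 = 146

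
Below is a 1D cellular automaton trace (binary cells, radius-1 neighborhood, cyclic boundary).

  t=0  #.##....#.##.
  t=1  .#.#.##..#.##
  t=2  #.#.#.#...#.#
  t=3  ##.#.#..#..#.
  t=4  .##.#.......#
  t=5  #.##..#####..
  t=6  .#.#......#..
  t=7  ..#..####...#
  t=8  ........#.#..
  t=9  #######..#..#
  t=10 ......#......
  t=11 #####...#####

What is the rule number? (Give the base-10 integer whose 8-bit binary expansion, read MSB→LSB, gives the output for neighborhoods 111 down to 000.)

  nb ###: next=.  (t=5,i=7, bit7=0)
  nb ##.: next=#  (t=0,i=3, bit6=1)
  nb #.#: next=#  (t=0,i=1, bit5=1)
  nb #..: next=.  (t=0,i=4, bit4=0)
  nb .##: next=.  (t=0,i=2, bit3=0)
  nb .#.: next=.  (t=0,i=0, bit2=0)
  nb ..#: next=.  (t=0,i=7, bit1=0)
  nb ...: next=#  (t=0,i=5, bit0=1)
  bits 01100001 = 97

97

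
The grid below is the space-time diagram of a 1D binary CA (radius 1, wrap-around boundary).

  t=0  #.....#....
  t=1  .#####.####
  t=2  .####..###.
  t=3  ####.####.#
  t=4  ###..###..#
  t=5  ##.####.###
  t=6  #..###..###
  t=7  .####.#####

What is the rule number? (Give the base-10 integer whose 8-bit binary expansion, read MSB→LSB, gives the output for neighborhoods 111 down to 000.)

155

  [7] ### => #  t=1,i=2
  [6] ##. => .  t=1,i=5
  [5] #.# => .  t=1,i=0
  [4] #.. => #  t=0,i=1
  [3] .## => #  t=1,i=1
  [2] .#. => .  t=0,i=0
  [1] ..# => #  t=0,i=5
  [0] ... => #  t=0,i=2
  bits 10011011 = 155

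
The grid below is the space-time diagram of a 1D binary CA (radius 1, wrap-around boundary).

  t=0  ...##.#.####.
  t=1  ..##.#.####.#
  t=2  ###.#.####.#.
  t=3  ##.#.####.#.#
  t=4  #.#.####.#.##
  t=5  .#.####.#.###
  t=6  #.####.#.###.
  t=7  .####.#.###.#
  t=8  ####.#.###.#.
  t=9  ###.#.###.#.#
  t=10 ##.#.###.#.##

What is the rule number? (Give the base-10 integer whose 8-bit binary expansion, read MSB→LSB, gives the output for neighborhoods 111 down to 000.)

  [7] ### => #  t=0,i=9
  [6] ##. => .  t=0,i=4
  [5] #.# => #  t=0,i=5
  [4] #.. => #  t=0,i=12
  [3] .## => #  t=0,i=3
  [2] .#. => .  t=0,i=6
  [1] ..# => #  t=0,i=2
  [0] ... => .  t=0,i=0
  bits 10111010 = 186

186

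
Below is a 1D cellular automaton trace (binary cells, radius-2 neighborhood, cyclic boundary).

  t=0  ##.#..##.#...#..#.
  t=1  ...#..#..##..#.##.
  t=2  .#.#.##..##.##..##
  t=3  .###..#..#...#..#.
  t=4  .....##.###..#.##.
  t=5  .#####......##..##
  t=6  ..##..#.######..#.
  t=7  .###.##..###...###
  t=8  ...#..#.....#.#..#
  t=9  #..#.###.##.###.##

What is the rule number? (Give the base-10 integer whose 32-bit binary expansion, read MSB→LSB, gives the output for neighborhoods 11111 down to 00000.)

2704577915

  nb #####: next=#  (t=5,i=3, bit31=1)
  nb ####.: next=.  (t=5,i=4, bit30=0)
  nb ###.#: next=#  (t=7,i=3, bit29=1)
  nb ###..: next=.  (t=3,i=3, bit28=0)
  nb ##.##: next=.  (t=2,i=11, bit27=0)
  nb ##.#.: next=.  (t=0,i=2, bit26=0)
  nb ##..#: next=.  (t=1,i=11, bit25=0)
  nb ##...: next=#  (t=1,i=17, bit24=1)
  nb #.###: next=.  (t=4,i=8, bit23=0)
  nb #.##.: next=.  (t=0,i=0, bit22=0)
  nb #.#.#: next=#  (t=2,i=1, bit21=1)
  nb #.#..: next=#  (t=0,i=3, bit20=1)
  nb #..##: next=.  (t=0,i=5, bit19=0)
  nb #..#.: next=#  (t=0,i=15, bit18=1)
  nb #...#: next=.  (t=0,i=11, bit17=0)
  nb #....: next=.  (t=1,i=0, bit16=0)
  nb .####: next=#  (t=5,i=2, bit15=1)
  nb .###.: next=.  (t=3,i=2, bit14=0)
  nb .##.#: next=.  (t=0,i=1, bit13=0)
  nb .##..: next=#  (t=1,i=10, bit12=1)
  nb .#.##: next=.  (t=0,i=17, bit11=0)
  nb .#.#.: next=#  (t=2,i=2, bit10=1)
  nb .#..#: next=.  (t=0,i=4, bit9=0)
  nb .#...: next=#  (t=0,i=10, bit8=1)
  nb ..###: next=.  (t=3,i=1, bit7=0)
  nb ..##.: next=#  (t=0,i=6, bit6=1)
  nb ..#.#: next=#  (t=0,i=16, bit5=1)
  nb ..#..: next=#  (t=0,i=13, bit4=1)
  nb ...##: next=#  (t=4,i=4, bit3=1)
  nb ...#.: next=.  (t=0,i=12, bit2=0)
  nb ....#: next=#  (t=1,i=1, bit1=1)
  nb .....: next=#  (t=4,i=1, bit0=1)
  bits 10100001001101001001010101111011 = 2704577915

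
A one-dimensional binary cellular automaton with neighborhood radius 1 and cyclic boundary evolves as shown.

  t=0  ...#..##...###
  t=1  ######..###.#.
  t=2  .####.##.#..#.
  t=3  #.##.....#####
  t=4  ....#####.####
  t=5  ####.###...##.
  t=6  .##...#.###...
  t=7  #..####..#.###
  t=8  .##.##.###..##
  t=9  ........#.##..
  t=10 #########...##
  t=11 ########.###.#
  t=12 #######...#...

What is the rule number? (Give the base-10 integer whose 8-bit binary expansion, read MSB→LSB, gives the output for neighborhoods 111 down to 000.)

151

  [7] ### => #  t=0,i=12
  [6] ##. => .  t=0,i=7
  [5] #.# => .  t=1,i=11
  [4] #.. => #  t=0,i=0
  [3] .## => .  t=0,i=6
  [2] .#. => #  t=0,i=3
  [1] ..# => #  t=0,i=2
  [0] ... => #  t=0,i=1
  bits 10010111 = 151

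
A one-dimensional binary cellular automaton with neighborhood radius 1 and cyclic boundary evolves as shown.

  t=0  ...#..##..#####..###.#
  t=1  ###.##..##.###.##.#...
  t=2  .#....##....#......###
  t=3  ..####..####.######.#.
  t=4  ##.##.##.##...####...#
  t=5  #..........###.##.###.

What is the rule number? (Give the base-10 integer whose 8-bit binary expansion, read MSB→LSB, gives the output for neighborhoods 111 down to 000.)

147

  ###|#  b7=1 t=0,i=11
  ##.|.  b6=0 t=0,i=7
  #.#|.  b5=0 t=0,i=20
  #..|#  b4=1 t=0,i=0
  .##|.  b3=0 t=0,i=6
  .#.|.  b2=0 t=0,i=3
  ..#|#  b1=1 t=0,i=2
  ...|#  b0=1 t=0,i=1
  bits 10010011 = 147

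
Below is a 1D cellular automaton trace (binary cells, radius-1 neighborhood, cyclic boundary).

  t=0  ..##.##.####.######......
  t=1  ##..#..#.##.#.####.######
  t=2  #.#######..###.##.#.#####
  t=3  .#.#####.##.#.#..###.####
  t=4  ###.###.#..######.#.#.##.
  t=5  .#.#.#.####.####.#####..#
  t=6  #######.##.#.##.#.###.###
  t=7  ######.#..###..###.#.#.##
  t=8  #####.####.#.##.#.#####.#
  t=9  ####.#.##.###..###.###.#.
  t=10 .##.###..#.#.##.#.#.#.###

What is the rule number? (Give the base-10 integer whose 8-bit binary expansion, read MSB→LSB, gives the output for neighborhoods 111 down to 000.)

  nb ###: next=#  (t=0,i=9, bit7=1)
  nb ##.: next=.  (t=0,i=3, bit6=0)
  nb #.#: next=#  (t=0,i=4, bit5=1)
  nb #..: next=#  (t=0,i=19, bit4=1)
  nb .##: next=.  (t=0,i=2, bit3=0)
  nb .#.: next=#  (t=1,i=4, bit2=1)
  nb ..#: next=#  (t=0,i=1, bit1=1)
  nb ...: next=#  (t=0,i=0, bit0=1)
  bits 10110111 = 183

183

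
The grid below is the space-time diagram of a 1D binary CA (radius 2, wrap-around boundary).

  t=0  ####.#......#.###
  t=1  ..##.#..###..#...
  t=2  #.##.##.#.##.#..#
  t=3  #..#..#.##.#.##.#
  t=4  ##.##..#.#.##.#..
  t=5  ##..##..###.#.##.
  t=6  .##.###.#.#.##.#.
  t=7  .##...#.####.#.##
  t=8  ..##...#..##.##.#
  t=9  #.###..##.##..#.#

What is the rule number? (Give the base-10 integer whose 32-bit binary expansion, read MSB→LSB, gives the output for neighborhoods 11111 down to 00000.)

1932541651

  #####|.  b31=0 t=0,i=0
  ####.|#  b30=1 t=0,i=2
  ###.#|#  b29=1 t=0,i=3
  ###..|#  b28=1 t=1,i=10
  ##.##|.  b27=0 t=2,i=1
  ##.#.|.  b26=0 t=0,i=4
  ##..#|#  b25=1 t=1,i=11
  ##...|#  b24=1 t=7,i=3
  #.###|.  b23=0 t=0,i=14
  #.##.|.  b22=0 t=2,i=2
  #.#.#|#  b21=1 t=2,i=8
  #.#..|#  b20=1 t=0,i=5
  #..##|.  b19=0 t=1,i=7
  #..#.|.  b18=0 t=1,i=12
  #...#|.  b17=0 t=7,i=4
  #....|.  b16=0 t=0,i=7
  .####|.  b15=0 t=0,i=15
  .###.|.  b14=0 t=1,i=9
  .##.#|#  b13=1 t=1,i=3
  .##..|#  b12=1 t=3,i=0
  .#.##|#  b11=1 t=0,i=13
  .#.#.|#  b10=1 t=4,i=8
  .#..#|#  b9=1 t=1,i=6
  .#...|.  b8=0 t=0,i=6
  ..###|#  b7=1 t=1,i=8
  ..##.|#  b6=1 t=1,i=2
  ..#.#|.  b5=0 t=0,i=12
  ..#..|#  b4=1 t=1,i=13
  ...##|.  b3=0 t=1,i=1
  ...#.|.  b2=0 t=0,i=11
  ....#|#  b1=1 t=0,i=10
  .....|#  b0=1 t=0,i=8
  bits 01110011001100000011111011010011 = 1932541651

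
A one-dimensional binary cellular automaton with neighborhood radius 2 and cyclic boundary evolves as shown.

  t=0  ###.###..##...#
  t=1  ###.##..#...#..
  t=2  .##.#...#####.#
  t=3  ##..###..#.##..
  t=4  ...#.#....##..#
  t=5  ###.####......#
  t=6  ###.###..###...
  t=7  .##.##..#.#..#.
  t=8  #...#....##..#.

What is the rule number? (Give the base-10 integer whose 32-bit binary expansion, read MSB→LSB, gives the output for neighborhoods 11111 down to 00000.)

1625017621

  #####|.  b31=0 t=2,i=10
  ####.|#  b30=1 t=0,i=1
  ###.#|#  b29=1 t=0,i=2
  ###..|.  b28=0 t=0,i=6
  ##.##|.  b27=0 t=0,i=3
  ##.#.|.  b26=0 t=2,i=3
  ##..#|.  b25=0 t=0,i=7
  ##...|.  b24=0 t=0,i=11
  #.###|#  b23=1 t=0,i=4
  #.##.|#  b22=1 t=1,i=4
  #.#.#|.  b21=0 t=2,i=14
  #.#..|#  b20=1 t=2,i=4
  #..##|#  b19=1 t=0,i=8
  #..#.|.  b18=0 t=1,i=7
  #...#|#  b17=1 t=0,i=12
  #....|#  b16=1 t=4,i=7
  .####|#  b15=1 t=0,i=0
  .###.|#  b14=1 t=0,i=5
  .##.#|.  b13=0 t=2,i=2
  .##..|.  b12=0 t=0,i=10
  .#.##|#  b11=1 t=2,i=0
  .#.#.|#  b10=1 t=4,i=4
  .#..#|.  b9=0 t=1,i=13
  .#...|#  b8=1 t=1,i=9
  ..###|.  b7=0 t=0,i=14
  ..##.|.  b6=0 t=0,i=9
  ..#.#|.  b5=0 t=3,i=9
  ..#..|#  b4=1 t=1,i=8
  ...##|.  b3=0 t=0,i=13
  ...#.|#  b2=1 t=1,i=11
  ....#|.  b1=0 t=4,i=8
  .....|#  b0=1 t=5,i=10
  bits 01100000110110111100110100010101 = 1625017621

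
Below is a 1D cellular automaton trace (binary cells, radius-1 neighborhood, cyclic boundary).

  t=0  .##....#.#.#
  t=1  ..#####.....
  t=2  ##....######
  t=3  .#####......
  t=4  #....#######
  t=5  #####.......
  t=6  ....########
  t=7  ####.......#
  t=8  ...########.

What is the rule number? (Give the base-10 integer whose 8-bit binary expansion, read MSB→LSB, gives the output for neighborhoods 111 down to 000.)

83

  [7] ### => .  t=1,i=3
  [6] ##. => #  t=0,i=2
  [5] #.# => .  t=0,i=0
  [4] #.. => #  t=0,i=3
  [3] .## => .  t=0,i=1
  [2] .#. => .  t=0,i=7
  [1] ..# => #  t=0,i=6
  [0] ... => #  t=0,i=4
  bits 01010011 = 83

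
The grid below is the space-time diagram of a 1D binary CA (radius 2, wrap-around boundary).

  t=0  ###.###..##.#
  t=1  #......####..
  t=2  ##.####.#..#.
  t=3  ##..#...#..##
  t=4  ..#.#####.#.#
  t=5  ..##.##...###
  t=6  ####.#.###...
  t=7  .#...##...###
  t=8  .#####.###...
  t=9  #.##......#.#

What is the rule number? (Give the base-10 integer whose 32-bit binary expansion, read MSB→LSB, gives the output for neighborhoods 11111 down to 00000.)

2205855103

  #####|#  b31=1 t=4,i=6
  ####.|.  b30=0 t=0,i=1
  ###.#|.  b29=0 t=0,i=2
  ###..|.  b28=0 t=0,i=6
  ##.##|.  b27=0 t=0,i=3
  ##.#.|.  b26=0 t=2,i=7
  ##..#|#  b25=1 t=0,i=7
  ##...|#  b24=1 t=5,i=7
  #.###|.  b23=0 t=0,i=4
  #.##.|#  b22=1 t=2,i=0
  #.#.#|#  b21=1 t=4,i=10
  #.#..|#  b20=1 t=2,i=8
  #..##|#  b19=1 t=0,i=8
  #..#.|.  b18=0 t=1,i=12
  #...#|#  b17=1 t=3,i=6
  #....|.  b16=0 t=1,i=2
  .####|#  b15=1 t=0,i=0
  .###.|.  b14=0 t=0,i=5
  .##.#|#  b13=1 t=0,i=10
  .##..|.  b12=0 t=5,i=6
  .#.##|#  b11=1 t=2,i=12
  .#.#.|#  b10=1 t=4,i=11
  .#..#|.  b9=0 t=2,i=9
  .#...|#  b8=1 t=1,i=1
  ..###|.  b7=0 t=1,i=7
  ..##.|#  b6=1 t=0,i=9
  ..#.#|#  b5=1 t=2,i=11
  ..#..|#  b4=1 t=1,i=0
  ...##|#  b3=1 t=1,i=6
  ...#.|#  b2=1 t=3,i=7
  ....#|#  b1=1 t=1,i=5
  .....|#  b0=1 t=1,i=3
  bits 10000011011110101010110101111111 = 2205855103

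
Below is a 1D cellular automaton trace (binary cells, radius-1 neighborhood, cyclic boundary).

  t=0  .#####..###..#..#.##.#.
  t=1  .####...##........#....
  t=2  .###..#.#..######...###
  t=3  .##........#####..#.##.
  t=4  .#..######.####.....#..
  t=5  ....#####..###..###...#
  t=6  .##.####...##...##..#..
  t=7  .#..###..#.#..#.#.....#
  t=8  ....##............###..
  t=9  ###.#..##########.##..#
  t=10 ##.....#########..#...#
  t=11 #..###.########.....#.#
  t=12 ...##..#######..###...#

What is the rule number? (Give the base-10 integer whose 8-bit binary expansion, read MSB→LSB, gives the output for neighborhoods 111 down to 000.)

137

  ### -> #   bit 7 = 1  t=0,i=2
  ##. -> .   bit 6 = 0  t=0,i=5
  #.# -> .   bit 5 = 0  t=0,i=17
  #.. -> .   bit 4 = 0  t=0,i=6
  .## -> #   bit 3 = 1  t=0,i=1
  .#. -> .   bit 2 = 0  t=0,i=13
  ..# -> .   bit 1 = 0  t=0,i=0
  ... -> #   bit 0 = 1  t=1,i=6
  bits 10001001 = 137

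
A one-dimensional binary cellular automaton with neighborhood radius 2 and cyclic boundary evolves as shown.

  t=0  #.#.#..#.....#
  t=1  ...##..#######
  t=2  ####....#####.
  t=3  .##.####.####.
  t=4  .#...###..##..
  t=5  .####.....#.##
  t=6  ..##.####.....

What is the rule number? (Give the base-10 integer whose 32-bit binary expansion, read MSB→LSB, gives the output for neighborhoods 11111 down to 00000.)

  [31] ##### => #  t=1,i=9
  [30] ####. => #  t=1,i=12
  [29] ###.# => #  t=2,i=12
  [28] ###.. => .  t=1,i=13
  [27] ##.## => .  t=2,i=13
  [26] ##.#. => .  t=0,i=1
  [25] ##..# => .  t=1,i=5
  [24] ##... => #  t=1,i=0
  [23] #.### => .  t=2,i=0
  [22] #.##. => .  t=5,i=12
  [21] #.#.# => .  t=0,i=2
  [20] #.#.. => #  t=0,i=4
  [19] #..## => .  t=1,i=6
  [18] #..#. => .  t=0,i=6
  [17] #...# => #  t=1,i=1
  [16] #.... => #  t=0,i=9
  [15] .#### => #  t=1,i=8
  [14] .###. => .  t=4,i=6
  [13] .##.# => .  t=0,i=0
  [12] .##.. => .  t=1,i=4
  [11] .#.## => .  t=5,i=11
  [10] .#.#. => #  t=0,i=3
  [9] .#..# => .  t=0,i=5
  [8] .#... => #  t=0,i=8
  [7] ..### => .  t=1,i=7
  [6] ..##. => #  t=0,i=13
  [5] ..#.# => .  t=5,i=10
  [4] ..#.. => #  t=0,i=7
  [3] ...## => #  t=0,i=12
  [2] ...#. => .  t=4,i=0
  [1] ....# => #  t=0,i=11
  [0] ..... => #  t=0,i=10
  bits 11100001000100111000010101011011 = 3776152923

3776152923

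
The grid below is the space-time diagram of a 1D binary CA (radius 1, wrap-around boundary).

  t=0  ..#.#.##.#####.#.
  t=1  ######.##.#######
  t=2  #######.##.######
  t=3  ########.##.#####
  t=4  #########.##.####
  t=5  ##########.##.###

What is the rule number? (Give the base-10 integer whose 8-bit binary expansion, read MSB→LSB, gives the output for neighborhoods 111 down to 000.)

247

  nb ###: next=#  (t=0,i=10, bit7=1)
  nb ##.: next=#  (t=0,i=7, bit6=1)
  nb #.#: next=#  (t=0,i=3, bit5=1)
  nb #..: next=#  (t=0,i=16, bit4=1)
  nb .##: next=.  (t=0,i=6, bit3=0)
  nb .#.: next=#  (t=0,i=2, bit2=1)
  nb ..#: next=#  (t=0,i=1, bit1=1)
  nb ...: next=#  (t=0,i=0, bit0=1)
  bits 11110111 = 247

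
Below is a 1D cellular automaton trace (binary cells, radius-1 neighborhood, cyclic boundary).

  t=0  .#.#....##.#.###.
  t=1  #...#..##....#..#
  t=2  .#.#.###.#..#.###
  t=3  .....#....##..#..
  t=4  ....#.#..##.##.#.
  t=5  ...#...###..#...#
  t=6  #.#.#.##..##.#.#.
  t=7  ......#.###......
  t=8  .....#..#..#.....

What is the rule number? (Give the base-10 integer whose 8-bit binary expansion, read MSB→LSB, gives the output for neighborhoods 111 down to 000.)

26

  nb ###: next=.  (t=0,i=14, bit7=0)
  nb ##.: next=.  (t=0,i=9, bit6=0)
  nb #.#: next=.  (t=0,i=2, bit5=0)
  nb #..: next=#  (t=0,i=4, bit4=1)
  nb .##: next=#  (t=0,i=8, bit3=1)
  nb .#.: next=.  (t=0,i=1, bit2=0)
  nb ..#: next=#  (t=0,i=0, bit1=1)
  nb ...: next=.  (t=0,i=5, bit0=0)
  bits 00011010 = 26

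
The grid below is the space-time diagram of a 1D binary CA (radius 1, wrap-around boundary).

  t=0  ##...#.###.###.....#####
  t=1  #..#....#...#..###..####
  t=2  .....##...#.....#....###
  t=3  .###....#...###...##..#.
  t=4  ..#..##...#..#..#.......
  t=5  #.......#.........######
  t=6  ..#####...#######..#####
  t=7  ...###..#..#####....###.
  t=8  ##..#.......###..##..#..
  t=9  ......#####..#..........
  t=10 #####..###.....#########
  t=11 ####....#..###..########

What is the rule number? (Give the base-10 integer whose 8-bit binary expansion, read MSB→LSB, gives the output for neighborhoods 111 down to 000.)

  ###|#  b7=1 t=0,i=0
  ##.|.  b6=0 t=0,i=1
  #.#|.  b5=0 t=0,i=6
  #..|.  b4=0 t=0,i=2
  .##|.  b3=0 t=0,i=7
  .#.|.  b2=0 t=0,i=5
  ..#|.  b1=0 t=0,i=4
  ...|#  b0=1 t=0,i=3
  bits 10000001 = 129

129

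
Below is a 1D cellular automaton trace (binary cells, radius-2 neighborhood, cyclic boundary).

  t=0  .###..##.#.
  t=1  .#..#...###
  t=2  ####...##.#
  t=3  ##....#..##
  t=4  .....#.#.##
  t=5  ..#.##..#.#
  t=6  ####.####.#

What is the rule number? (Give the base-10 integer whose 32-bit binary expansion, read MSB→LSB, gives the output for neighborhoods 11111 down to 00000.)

2928974509

  #####|#  b31=1 t=2,i=1
  ####.|.  b30=0 t=2,i=2
  ###.#|#  b29=1 t=1,i=10
  ###..|.  b28=0 t=0,i=3
  ##.##|#  b27=1 t=2,i=9
  ##.#.|#  b26=1 t=0,i=8
  ##..#|#  b25=1 t=0,i=4
  ##...|.  b24=0 t=2,i=4
  #.###|#  b23=1 t=2,i=10
  #.##.|.  b22=0 t=4,i=9
  #.#.#|.  b21=0 t=4,i=7
  #.#..|#  b20=1 t=0,i=9
  #..##|.  b19=0 t=0,i=0
  #..#.|#  b18=1 t=1,i=3
  #...#|.  b17=0 t=1,i=6
  #....|.  b16=0 t=3,i=3
  .####|#  b15=1 t=2,i=0
  .###.|.  b14=0 t=0,i=2
  .##.#|.  b13=0 t=0,i=7
  .##..|#  b12=1 t=4,i=10
  .#.##|#  b11=1 t=4,i=8
  .#.#.|.  b10=0 t=4,i=6
  .#..#|#  b9=1 t=0,i=10
  .#...|.  b8=0 t=1,i=5
  ..###|#  b7=1 t=0,i=1
  ..##.|.  b6=0 t=0,i=6
  ..#.#|#  b5=1 t=4,i=5
  ..#..|.  b4=0 t=1,i=4
  ...##|#  b3=1 t=1,i=7
  ...#.|#  b2=1 t=3,i=5
  ....#|.  b1=0 t=3,i=4
  .....|#  b0=1 t=4,i=2
  bits 10101110100101001001101010101101 = 2928974509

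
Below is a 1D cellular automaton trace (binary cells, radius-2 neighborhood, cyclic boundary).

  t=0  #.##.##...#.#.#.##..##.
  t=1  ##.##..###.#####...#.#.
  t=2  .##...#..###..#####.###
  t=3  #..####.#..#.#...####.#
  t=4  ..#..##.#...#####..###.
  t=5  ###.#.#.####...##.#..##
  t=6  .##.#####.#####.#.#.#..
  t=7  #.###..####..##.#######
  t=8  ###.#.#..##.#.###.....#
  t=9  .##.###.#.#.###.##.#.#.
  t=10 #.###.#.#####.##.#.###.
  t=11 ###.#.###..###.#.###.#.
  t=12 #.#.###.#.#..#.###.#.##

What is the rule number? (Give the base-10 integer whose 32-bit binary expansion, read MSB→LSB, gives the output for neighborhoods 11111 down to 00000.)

2042244381

  #####|.  b31=0 t=1,i=13
  ####.|#  b30=1 t=1,i=14
  ###.#|#  b29=1 t=1,i=9
  ###..|#  b28=1 t=1,i=15
  ##.##|#  b27=1 t=0,i=4
  ##.#.|.  b26=0 t=0,i=22
  ##..#|.  b25=0 t=0,i=18
  ##...|#  b24=1 t=0,i=7
  #.###|#  b23=1 t=1,i=11
  #.##.|.  b22=0 t=0,i=2
  #.#.#|#  b21=1 t=0,i=0
  #.#..|#  b20=1 t=3,i=8
  #..##|#  b19=1 t=0,i=19
  #..#.|.  b18=0 t=3,i=10
  #...#|#  b17=1 t=0,i=8
  #....|.  b16=0 t=8,i=18
  .####|.  b15=0 t=1,i=12
  .###.|.  b14=0 t=1,i=8
  .##.#|#  b13=1 t=0,i=3
  .##..|.  b12=0 t=0,i=6
  .#.##|#  b11=1 t=0,i=1
  .#.#.|#  b10=1 t=0,i=11
  .#..#|.  b9=0 t=2,i=7
  .#...|#  b8=1 t=3,i=14
  ..###|.  b7=0 t=1,i=7
  ..##.|.  b6=0 t=0,i=20
  ..#.#|.  b5=0 t=0,i=10
  ..#..|#  b4=1 t=2,i=6
  ...##|#  b3=1 t=3,i=16
  ...#.|#  b2=1 t=0,i=9
  ....#|.  b1=0 t=8,i=20
  .....|#  b0=1 t=8,i=19
  bits 01111001101110100010110100011101 = 2042244381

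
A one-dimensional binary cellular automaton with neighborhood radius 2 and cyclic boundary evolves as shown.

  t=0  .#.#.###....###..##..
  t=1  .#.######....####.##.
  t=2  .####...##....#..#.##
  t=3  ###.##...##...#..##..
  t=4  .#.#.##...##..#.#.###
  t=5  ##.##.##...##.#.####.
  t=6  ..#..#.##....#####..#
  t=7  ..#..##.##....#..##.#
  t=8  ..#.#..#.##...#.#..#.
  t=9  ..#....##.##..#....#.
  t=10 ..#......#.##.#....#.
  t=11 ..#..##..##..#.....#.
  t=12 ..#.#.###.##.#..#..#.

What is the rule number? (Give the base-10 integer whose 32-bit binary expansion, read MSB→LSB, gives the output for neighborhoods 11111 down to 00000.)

531159089

  #####|.  b31=0 t=1,i=5
  ####.|.  b30=0 t=1,i=7
  ###.#|.  b29=0 t=1,i=16
  ###..|#  b28=1 t=0,i=7
  ##.##|#  b27=1 t=1,i=17
  ##.#.|#  b26=1 t=4,i=0
  ##..#|#  b25=1 t=0,i=15
  ##...|#  b24=1 t=0,i=8
  #.###|#  b23=1 t=0,i=5
  #.##.|.  b22=0 t=1,i=18
  #.#.#|#  b21=1 t=0,i=3
  #.#..|.  b20=0 t=7,i=20
  #..##|#  b19=1 t=0,i=16
  #..#.|.  b18=0 t=1,i=0
  #...#|.  b17=0 t=0,i=20
  #....|.  b16=0 t=0,i=9
  .####|#  b15=1 t=1,i=4
  .###.|#  b14=1 t=0,i=6
  .##.#|.  b13=0 t=2,i=20
  .##..|#  b12=1 t=0,i=18
  .#.##|#  b11=1 t=0,i=4
  .#.#.|.  b10=0 t=0,i=2
  .#..#|.  b9=0 t=2,i=15
  .#...|.  b8=0 t=8,i=20
  ..###|.  b7=0 t=0,i=12
  ..##.|.  b6=0 t=0,i=17
  ..#.#|#  b5=1 t=0,i=1
  ..#..|#  b4=1 t=2,i=14
  ...##|.  b3=0 t=0,i=11
  ...#.|.  b2=0 t=0,i=0
  ....#|.  b1=0 t=0,i=10
  .....|#  b0=1 t=10,i=5
  bits 00011111101010001101100000110001 = 531159089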